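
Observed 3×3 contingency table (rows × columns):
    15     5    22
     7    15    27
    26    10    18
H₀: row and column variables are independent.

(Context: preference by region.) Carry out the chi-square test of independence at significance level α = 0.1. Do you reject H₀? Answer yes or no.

Row totals [42, 49, 54], col totals [48, 30, 67], n=145
χ² = (15−13.90)²/13.90 + (5−8.69)²/8.69 + (22−19.41)²/19.41 + (7−16.22)²/16.22 + (15−10.14)²/10.14 + (27−22.64)²/22.64 + (26−17.88)²/17.88 + (10−11.17)²/11.17 + (18−24.95)²/24.95 = 16.1641
df = 4
p-value (upper-tail) = 0.00281
At α=0.1: p < α → reject H₀

reject H₀: yes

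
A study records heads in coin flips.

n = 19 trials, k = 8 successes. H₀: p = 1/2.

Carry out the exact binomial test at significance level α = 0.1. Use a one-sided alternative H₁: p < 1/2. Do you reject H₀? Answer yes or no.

Exact binomial: n=19, k=8, p₀=1/2=0.5000
P(X≤8) from Σ C(n,i)·p₀^i·(1−p₀)^(n−i)
p-value (one-sided, H₁ less) = 0.32380
At α=0.1: p ≥ α → fail to reject H₀

reject H₀: no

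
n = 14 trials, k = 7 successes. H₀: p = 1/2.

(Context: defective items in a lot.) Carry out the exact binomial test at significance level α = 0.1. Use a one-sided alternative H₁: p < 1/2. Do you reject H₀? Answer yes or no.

reject H₀: no

Exact binomial: n=14, k=7, p₀=1/2=0.5000
P(X≤7) from Σ C(n,i)·p₀^i·(1−p₀)^(n−i)
p-value (one-sided, H₁ less) = 0.60474
At α=0.1: p ≥ α → fail to reject H₀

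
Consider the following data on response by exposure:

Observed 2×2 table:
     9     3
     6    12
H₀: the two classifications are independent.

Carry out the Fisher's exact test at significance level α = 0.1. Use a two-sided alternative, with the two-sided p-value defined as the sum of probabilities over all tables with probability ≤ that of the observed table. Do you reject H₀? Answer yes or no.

reject H₀: yes

Margins: r₁=12, r₂=18, c₁=15, c₂=15, n=30
p_obs = C(12,9)·C(18,6)/C(30,15); sum pmf over tables with pmf ≤ p_obs
p-value (two-sided) = 0.06043
At α=0.1: p < α → reject H₀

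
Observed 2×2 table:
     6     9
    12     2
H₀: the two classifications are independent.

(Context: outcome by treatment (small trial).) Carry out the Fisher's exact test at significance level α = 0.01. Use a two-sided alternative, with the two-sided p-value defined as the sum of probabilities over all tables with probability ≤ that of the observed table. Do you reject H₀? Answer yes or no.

reject H₀: no

Margins: r₁=15, r₂=14, c₁=18, c₂=11, n=29
p_obs = C(15,6)·C(14,12)/C(29,18); sum pmf over tables with pmf ≤ p_obs
p-value (two-sided) = 0.02094
At α=0.01: p ≥ α → fail to reject H₀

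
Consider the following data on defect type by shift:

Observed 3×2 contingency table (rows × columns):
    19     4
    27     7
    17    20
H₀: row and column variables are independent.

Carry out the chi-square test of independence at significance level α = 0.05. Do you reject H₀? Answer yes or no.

reject H₀: yes

Row totals [23, 34, 37], col totals [63, 31], n=94
χ² = (19−15.41)²/15.41 + (4−7.59)²/7.59 + (27−22.79)²/22.79 + (7−11.21)²/11.21 + (17−24.80)²/24.80 + (20−12.20)²/12.20 = 12.3253
df = 2
p-value (upper-tail) = 0.00211
At α=0.05: p < α → reject H₀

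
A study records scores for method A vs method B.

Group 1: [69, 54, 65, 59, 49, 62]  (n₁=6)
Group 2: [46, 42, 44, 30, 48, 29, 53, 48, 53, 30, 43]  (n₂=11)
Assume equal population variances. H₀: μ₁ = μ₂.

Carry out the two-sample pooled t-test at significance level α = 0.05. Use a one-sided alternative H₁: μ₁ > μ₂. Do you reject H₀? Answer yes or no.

x̄₁=59.667, s₁=7.312, n₁=6
x̄₂=42.364, s₂=8.891, n₂=11
s_p² = [5·7.312² + 10·8.891²]/15 = 70.5253
SE = √(s_p²·(1/6+1/11)) = 4.2621
t = (59.667−42.364)/4.2621 = 4.0597
df = 15
p-value (one-sided, H₁ greater) = 0.00051
At α=0.05: p < α → reject H₀

reject H₀: yes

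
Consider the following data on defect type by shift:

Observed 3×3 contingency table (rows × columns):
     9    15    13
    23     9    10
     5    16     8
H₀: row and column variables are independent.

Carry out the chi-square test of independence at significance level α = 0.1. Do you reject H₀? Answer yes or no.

Row totals [37, 42, 29], col totals [37, 40, 31], n=108
χ² = (9−12.68)²/12.68 + (15−13.70)²/13.70 + (13−10.62)²/10.62 + (23−14.39)²/14.39 + (9−15.56)²/15.56 + (10−12.06)²/12.06 + (5−9.94)²/9.94 + (16−10.74)²/10.74 + (8−8.32)²/8.32 = 15.0277
df = 4
p-value (upper-tail) = 0.00464
At α=0.1: p < α → reject H₀

reject H₀: yes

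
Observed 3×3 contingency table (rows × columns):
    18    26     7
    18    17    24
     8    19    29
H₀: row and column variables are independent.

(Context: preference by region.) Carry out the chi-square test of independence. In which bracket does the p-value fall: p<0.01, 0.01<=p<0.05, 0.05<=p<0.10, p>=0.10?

p-value bracket: p<0.01

Row totals [51, 59, 56], col totals [44, 62, 60], n=166
χ² = (18−13.52)²/13.52 + (26−19.05)²/19.05 + (7−18.43)²/18.43 + (18−15.64)²/15.64 + (17−22.04)²/22.04 + (24−21.33)²/21.33 + (8−14.84)²/14.84 + (19−20.92)²/20.92 + (29−20.24)²/20.24 = 20.0789
df = 4
p-value (upper-tail) = 0.00048
→ bracket: p<0.01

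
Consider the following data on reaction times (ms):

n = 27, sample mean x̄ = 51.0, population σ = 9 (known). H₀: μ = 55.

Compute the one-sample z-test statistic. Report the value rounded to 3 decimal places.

SE = σ/√n = 9/√27 = 1.7321
z = (x̄−μ₀)/SE = (51.0−55)/1.7321 = -2.3094

test statistic = -2.309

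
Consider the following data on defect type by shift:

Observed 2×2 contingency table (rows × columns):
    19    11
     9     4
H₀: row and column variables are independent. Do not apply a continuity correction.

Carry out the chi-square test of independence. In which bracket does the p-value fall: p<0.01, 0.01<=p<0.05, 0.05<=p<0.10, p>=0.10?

p-value bracket: p>=0.10

Row totals [30, 13], col totals [28, 15], n=43
χ² = (19−19.53)²/19.53 + (11−10.47)²/10.47 + (9−8.47)²/8.47 + (4−4.53)²/4.53 = 0.1389
df = 1
p-value (upper-tail) = 0.70941
→ bracket: p>=0.10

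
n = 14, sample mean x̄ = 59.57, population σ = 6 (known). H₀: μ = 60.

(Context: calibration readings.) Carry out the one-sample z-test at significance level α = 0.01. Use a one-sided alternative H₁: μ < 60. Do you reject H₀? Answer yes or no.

reject H₀: no

SE = σ/√n = 6/√14 = 1.6036
z = (x̄−μ₀)/SE = (59.57−60)/1.6036 = -0.2682
p-value (one-sided, H₁ less) = 0.39429
At α=0.01: p ≥ α → fail to reject H₀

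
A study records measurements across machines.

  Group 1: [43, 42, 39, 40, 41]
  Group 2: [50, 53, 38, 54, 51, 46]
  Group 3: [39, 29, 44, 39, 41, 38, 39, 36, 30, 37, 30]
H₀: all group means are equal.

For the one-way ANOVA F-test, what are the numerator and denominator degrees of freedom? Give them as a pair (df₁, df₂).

k = 3 groups, N = 22 total
df = (k−1, N−k) = (3−1, 22−3) = (2, 19)

degrees of freedom = [2, 19]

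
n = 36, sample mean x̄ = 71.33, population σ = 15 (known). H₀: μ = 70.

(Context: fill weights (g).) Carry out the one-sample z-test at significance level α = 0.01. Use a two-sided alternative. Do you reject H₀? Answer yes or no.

SE = σ/√n = 15/√36 = 2.5000
z = (x̄−μ₀)/SE = (71.33−70)/2.5000 = 0.5320
p-value (two-sided) = 0.59473
At α=0.01: p ≥ α → fail to reject H₀

reject H₀: no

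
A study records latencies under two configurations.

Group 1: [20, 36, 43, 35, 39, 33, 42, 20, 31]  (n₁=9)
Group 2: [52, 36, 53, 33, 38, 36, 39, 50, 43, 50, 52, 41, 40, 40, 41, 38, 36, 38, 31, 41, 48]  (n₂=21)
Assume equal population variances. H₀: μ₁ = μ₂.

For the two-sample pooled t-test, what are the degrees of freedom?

df = n₁ + n₂ − 2 = 9 + 21 − 2 = 28

degrees of freedom = 28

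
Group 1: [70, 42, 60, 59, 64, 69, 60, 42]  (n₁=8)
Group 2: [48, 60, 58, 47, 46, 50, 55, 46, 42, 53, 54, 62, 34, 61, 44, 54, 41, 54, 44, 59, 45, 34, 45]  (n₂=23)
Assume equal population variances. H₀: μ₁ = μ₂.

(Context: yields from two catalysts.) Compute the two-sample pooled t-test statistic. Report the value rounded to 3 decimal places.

test statistic = 2.462

x̄₁=58.250, s₁=10.833, n₁=8
x̄₂=49.391, s₂=7.999, n₂=23
s_p² = [7·10.833² + 22·7.999²]/29 = 76.8613
SE = √(s_p²·(1/8+1/23)) = 3.5985
t = (58.250−49.391)/3.5985 = 2.4617
df = 29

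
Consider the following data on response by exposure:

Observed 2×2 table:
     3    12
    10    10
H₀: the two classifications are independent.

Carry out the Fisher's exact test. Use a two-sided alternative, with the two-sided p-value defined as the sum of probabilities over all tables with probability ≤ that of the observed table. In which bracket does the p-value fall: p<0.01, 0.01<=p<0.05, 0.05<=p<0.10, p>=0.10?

Margins: r₁=15, r₂=20, c₁=13, c₂=22, n=35
p_obs = C(15,3)·C(20,10)/C(35,13); sum pmf over tables with pmf ≤ p_obs
p-value (two-sided) = 0.08914
→ bracket: 0.05<=p<0.10

p-value bracket: 0.05<=p<0.10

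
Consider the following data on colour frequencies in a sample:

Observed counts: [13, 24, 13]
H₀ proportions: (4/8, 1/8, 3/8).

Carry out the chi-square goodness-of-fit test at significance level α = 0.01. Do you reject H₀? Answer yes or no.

n = 50; E_i = n·p_i = [25.00, 6.25, 18.75]
χ² = (13−25.00)²/25.00 + (24−6.25)²/6.25 + (13−18.75)²/18.75 = 57.9333
df = 2
p-value (upper-tail) = 0.00000
At α=0.01: p < α → reject H₀

reject H₀: yes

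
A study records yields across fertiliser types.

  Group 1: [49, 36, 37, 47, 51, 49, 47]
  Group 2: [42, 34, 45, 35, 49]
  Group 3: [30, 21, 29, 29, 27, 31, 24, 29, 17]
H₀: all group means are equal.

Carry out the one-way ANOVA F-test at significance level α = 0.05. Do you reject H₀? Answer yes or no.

Group means [45.14, 41.00, 26.33], grand mean 36.095
SSB = Σnᵢ(x̄ᵢ−x̄)² = 1550.952; SSW = ΣΣ(x−x̄ᵢ)² = 564.857
MSB = 1550.952/2 = 775.4762; MSW = 564.857/18 = 31.3810
F = MSB/MSW = 24.7117
df = (2, 18)
p-value (upper-tail) = 0.00001
At α=0.05: p < α → reject H₀

reject H₀: yes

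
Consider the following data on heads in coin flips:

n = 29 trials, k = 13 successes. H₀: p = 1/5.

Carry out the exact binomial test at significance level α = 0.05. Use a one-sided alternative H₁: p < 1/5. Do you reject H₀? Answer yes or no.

Exact binomial: n=29, k=13, p₀=1/5=0.2000
P(X≤13) from Σ C(n,i)·p₀^i·(1−p₀)^(n−i)
p-value (one-sided, H₁ less) = 0.99941
At α=0.05: p ≥ α → fail to reject H₀

reject H₀: no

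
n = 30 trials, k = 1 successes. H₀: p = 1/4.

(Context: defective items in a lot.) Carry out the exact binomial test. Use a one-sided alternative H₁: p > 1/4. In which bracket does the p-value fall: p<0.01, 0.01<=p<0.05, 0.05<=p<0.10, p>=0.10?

Exact binomial: n=30, k=1, p₀=1/4=0.2500
P(X≥1) from Σ C(n,i)·p₀^i·(1−p₀)^(n−i)
p-value (one-sided, H₁ greater) = 0.99982
→ bracket: p>=0.10

p-value bracket: p>=0.10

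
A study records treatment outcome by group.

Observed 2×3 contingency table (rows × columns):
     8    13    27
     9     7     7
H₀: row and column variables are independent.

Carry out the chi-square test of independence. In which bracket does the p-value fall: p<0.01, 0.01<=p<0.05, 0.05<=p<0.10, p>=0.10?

Row totals [48, 23], col totals [17, 20, 34], n=71
χ² = (8−11.49)²/11.49 + (13−13.52)²/13.52 + (27−22.99)²/22.99 + (9−5.51)²/5.51 + (7−6.48)²/6.48 + (7−11.01)²/11.01 = 5.5030
df = 2
p-value (upper-tail) = 0.06383
→ bracket: 0.05<=p<0.10

p-value bracket: 0.05<=p<0.10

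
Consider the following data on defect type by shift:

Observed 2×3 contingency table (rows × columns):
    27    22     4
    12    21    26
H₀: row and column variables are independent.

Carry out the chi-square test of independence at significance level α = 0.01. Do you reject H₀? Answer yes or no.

reject H₀: yes

Row totals [53, 59], col totals [39, 43, 30], n=112
χ² = (27−18.46)²/18.46 + (22−20.35)²/20.35 + (4−14.20)²/14.20 + (12−20.54)²/20.54 + (21−22.65)²/22.65 + (26−15.80)²/15.80 = 21.6666
df = 2
p-value (upper-tail) = 0.00002
At α=0.01: p < α → reject H₀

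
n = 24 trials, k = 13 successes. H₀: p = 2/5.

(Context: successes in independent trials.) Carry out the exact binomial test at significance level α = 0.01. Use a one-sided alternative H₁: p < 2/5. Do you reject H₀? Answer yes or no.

Exact binomial: n=24, k=13, p₀=2/5=0.4000
P(X≤13) from Σ C(n,i)·p₀^i·(1−p₀)^(n−i)
p-value (one-sided, H₁ less) = 0.94651
At α=0.01: p ≥ α → fail to reject H₀

reject H₀: no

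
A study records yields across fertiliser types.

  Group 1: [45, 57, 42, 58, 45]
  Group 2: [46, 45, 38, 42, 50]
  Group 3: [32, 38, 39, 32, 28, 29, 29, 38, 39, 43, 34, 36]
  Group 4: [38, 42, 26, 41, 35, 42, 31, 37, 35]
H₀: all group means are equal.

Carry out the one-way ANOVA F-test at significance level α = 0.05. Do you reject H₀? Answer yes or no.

reject H₀: yes

Group means [49.40, 44.20, 34.75, 36.33], grand mean 39.097
SSB = Σnᵢ(x̄ᵢ−x̄)² = 956.460; SSW = ΣΣ(x−x̄ᵢ)² = 788.250
MSB = 956.460/3 = 318.8199; MSW = 788.250/27 = 29.1944
F = MSB/MSW = 10.9206
df = (3, 27)
p-value (upper-tail) = 0.00007
At α=0.05: p < α → reject H₀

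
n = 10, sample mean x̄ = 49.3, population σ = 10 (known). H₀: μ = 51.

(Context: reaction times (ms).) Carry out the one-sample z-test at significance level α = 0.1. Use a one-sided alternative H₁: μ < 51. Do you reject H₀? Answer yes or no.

SE = σ/√n = 10/√10 = 3.1623
z = (x̄−μ₀)/SE = (49.3−51)/3.1623 = -0.5376
p-value (one-sided, H₁ less) = 0.29543
At α=0.1: p ≥ α → fail to reject H₀

reject H₀: no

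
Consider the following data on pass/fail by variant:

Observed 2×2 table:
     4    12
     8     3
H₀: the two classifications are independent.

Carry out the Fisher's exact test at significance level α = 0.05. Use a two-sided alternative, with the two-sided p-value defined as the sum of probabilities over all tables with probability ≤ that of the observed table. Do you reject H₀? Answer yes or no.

reject H₀: yes

Margins: r₁=16, r₂=11, c₁=12, c₂=15, n=27
p_obs = C(16,4)·C(11,8)/C(27,12); sum pmf over tables with pmf ≤ p_obs
p-value (two-sided) = 0.02199
At α=0.05: p < α → reject H₀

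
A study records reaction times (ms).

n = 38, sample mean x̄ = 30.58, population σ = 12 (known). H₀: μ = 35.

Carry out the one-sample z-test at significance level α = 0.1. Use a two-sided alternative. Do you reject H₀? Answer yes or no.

reject H₀: yes

SE = σ/√n = 12/√38 = 1.9467
z = (x̄−μ₀)/SE = (30.58−35)/1.9467 = -2.2706
p-value (two-sided) = 0.02317
At α=0.1: p < α → reject H₀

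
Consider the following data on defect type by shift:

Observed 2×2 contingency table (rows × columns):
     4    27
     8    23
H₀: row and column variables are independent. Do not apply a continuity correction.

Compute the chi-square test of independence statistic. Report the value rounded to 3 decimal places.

test statistic = 1.653

Row totals [31, 31], col totals [12, 50], n=62
χ² = (4−6.00)²/6.00 + (27−25.00)²/25.00 + (8−6.00)²/6.00 + (23−25.00)²/25.00 = 1.6533
df = 1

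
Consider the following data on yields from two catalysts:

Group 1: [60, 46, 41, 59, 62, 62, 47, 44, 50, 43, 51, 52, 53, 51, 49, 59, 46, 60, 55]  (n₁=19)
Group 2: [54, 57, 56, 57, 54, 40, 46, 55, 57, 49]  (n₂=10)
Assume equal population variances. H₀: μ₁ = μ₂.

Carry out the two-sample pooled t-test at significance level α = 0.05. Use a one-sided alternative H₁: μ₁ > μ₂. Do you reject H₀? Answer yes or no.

x̄₁=52.105, s₁=6.724, n₁=19
x̄₂=52.500, s₂=5.720, n₂=10
s_p² = [18·6.724² + 9·5.720²]/27 = 41.0478
SE = √(s_p²·(1/19+1/10)) = 2.5030
t = (52.105−52.500)/2.5030 = -0.1577
df = 27
p-value (one-sided, H₁ greater) = 0.56207
At α=0.05: p ≥ α → fail to reject H₀

reject H₀: no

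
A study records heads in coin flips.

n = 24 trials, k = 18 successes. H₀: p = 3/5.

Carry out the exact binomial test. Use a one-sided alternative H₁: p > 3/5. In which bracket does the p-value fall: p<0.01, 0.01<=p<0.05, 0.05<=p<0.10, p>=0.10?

Exact binomial: n=24, k=18, p₀=3/5=0.6000
P(X≥18) from Σ C(n,i)·p₀^i·(1−p₀)^(n−i)
p-value (one-sided, H₁ greater) = 0.09596
→ bracket: 0.05<=p<0.10

p-value bracket: 0.05<=p<0.10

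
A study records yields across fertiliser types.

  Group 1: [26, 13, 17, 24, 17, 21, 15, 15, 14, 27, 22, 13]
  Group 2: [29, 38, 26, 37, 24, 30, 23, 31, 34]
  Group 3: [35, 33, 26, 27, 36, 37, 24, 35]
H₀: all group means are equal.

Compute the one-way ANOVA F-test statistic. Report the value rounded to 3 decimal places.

Group means [18.67, 30.22, 31.62], grand mean 25.828
SSB = Σnᵢ(x̄ᵢ−x̄)² = 1058.041; SSW = ΣΣ(x−x̄ᵢ)² = 702.097
MSB = 1058.041/2 = 529.0204; MSW = 702.097/26 = 27.0037
F = MSB/MSW = 19.5906
df = (2, 26)

test statistic = 19.591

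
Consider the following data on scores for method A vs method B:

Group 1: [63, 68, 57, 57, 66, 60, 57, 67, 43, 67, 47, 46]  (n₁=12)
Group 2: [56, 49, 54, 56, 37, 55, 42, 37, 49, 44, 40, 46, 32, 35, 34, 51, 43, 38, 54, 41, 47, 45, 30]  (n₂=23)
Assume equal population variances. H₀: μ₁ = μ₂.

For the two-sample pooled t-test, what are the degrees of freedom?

degrees of freedom = 33

df = n₁ + n₂ − 2 = 12 + 23 − 2 = 33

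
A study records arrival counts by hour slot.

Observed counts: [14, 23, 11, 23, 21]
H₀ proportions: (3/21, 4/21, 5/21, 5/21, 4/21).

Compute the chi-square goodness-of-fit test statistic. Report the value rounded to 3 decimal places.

test statistic = 7.940

n = 92; E_i = n·p_i = [13.14, 17.52, 21.90, 21.90, 17.52]
χ² = (14−13.14)²/13.14 + (23−17.52)²/17.52 + (11−21.90)²/21.90 + (23−21.90)²/21.90 + (21−17.52)²/17.52 = 7.9402
df = 4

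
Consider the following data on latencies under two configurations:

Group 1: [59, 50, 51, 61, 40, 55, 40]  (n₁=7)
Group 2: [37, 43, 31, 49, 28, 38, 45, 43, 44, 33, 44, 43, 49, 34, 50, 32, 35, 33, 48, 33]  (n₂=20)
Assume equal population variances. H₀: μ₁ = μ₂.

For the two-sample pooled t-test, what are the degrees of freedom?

df = n₁ + n₂ − 2 = 7 + 20 − 2 = 25

degrees of freedom = 25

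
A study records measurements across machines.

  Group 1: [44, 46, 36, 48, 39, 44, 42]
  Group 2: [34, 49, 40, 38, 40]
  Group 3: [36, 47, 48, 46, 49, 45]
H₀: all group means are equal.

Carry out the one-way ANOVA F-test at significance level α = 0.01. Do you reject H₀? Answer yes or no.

reject H₀: no

Group means [42.71, 40.20, 45.17], grand mean 42.833
SSB = Σnᵢ(x̄ᵢ−x̄)² = 67.438; SSW = ΣΣ(x−x̄ᵢ)² = 333.062
MSB = 67.438/2 = 33.7190; MSW = 333.062/15 = 22.2041
F = MSB/MSW = 1.5186
df = (2, 15)
p-value (upper-tail) = 0.25085
At α=0.01: p ≥ α → fail to reject H₀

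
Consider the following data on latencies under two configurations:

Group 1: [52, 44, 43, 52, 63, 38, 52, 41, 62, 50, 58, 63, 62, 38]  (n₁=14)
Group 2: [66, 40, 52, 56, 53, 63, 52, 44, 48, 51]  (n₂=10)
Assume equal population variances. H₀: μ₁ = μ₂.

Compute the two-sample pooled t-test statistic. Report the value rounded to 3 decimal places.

test statistic = -0.335

x̄₁=51.286, s₁=9.335, n₁=14
x̄₂=52.500, s₂=7.863, n₂=10
s_p² = [13·9.335² + 9·7.863²]/22 = 76.7890
SE = √(s_p²·(1/14+1/10)) = 3.6282
t = (51.286−52.500)/3.6282 = -0.3347
df = 22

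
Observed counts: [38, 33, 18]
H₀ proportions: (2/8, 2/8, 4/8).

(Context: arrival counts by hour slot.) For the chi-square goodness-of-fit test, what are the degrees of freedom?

degrees of freedom = 2

df = k − 1 = 3 − 1 = 2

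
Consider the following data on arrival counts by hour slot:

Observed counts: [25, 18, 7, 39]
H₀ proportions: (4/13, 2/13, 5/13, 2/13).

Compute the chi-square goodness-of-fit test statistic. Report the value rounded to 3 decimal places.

test statistic = 70.002

n = 89; E_i = n·p_i = [27.38, 13.69, 34.23, 13.69]
χ² = (25−27.38)²/27.38 + (18−13.69)²/13.69 + (7−34.23)²/34.23 + (39−13.69)²/13.69 = 70.0017
df = 3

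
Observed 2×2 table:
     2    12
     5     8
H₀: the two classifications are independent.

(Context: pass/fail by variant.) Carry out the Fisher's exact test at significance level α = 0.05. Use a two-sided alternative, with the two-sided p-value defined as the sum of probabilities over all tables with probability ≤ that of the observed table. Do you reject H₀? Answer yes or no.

reject H₀: no

Margins: r₁=14, r₂=13, c₁=7, c₂=20, n=27
p_obs = C(14,2)·C(13,5)/C(27,7); sum pmf over tables with pmf ≤ p_obs
p-value (two-sided) = 0.20870
At α=0.05: p ≥ α → fail to reject H₀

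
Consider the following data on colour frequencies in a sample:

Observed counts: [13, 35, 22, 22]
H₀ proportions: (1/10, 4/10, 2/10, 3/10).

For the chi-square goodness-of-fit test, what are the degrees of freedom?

df = k − 1 = 4 − 1 = 3

degrees of freedom = 3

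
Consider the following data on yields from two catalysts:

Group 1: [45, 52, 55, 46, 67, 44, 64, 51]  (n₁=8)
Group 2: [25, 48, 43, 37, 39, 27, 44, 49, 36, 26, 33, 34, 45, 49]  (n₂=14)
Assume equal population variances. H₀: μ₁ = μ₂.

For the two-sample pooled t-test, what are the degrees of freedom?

df = n₁ + n₂ − 2 = 8 + 14 − 2 = 20

degrees of freedom = 20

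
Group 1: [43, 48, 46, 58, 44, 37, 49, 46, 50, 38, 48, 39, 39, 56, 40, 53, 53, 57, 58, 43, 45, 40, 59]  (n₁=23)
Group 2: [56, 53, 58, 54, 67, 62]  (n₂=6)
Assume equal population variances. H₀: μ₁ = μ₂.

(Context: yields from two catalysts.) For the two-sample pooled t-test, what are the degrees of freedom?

degrees of freedom = 27

df = n₁ + n₂ − 2 = 23 + 6 − 2 = 27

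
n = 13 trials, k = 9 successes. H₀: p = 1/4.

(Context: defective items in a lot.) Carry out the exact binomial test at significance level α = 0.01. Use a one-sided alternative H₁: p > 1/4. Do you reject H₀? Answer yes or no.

reject H₀: yes

Exact binomial: n=13, k=9, p₀=1/4=0.2500
P(X≥9) from Σ C(n,i)·p₀^i·(1−p₀)^(n−i)
p-value (one-sided, H₁ greater) = 0.00099
At α=0.01: p < α → reject H₀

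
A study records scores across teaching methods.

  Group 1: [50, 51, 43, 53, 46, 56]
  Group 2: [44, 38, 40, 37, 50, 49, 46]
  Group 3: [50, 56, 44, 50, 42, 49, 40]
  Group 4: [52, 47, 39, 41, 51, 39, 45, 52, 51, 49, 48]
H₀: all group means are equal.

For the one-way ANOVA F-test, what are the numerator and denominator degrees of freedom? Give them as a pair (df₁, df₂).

k = 4 groups, N = 31 total
df = (k−1, N−k) = (4−1, 31−4) = (3, 27)

degrees of freedom = [3, 27]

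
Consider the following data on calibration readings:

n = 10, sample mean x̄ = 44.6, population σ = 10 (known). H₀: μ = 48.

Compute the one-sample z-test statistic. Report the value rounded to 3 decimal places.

SE = σ/√n = 10/√10 = 3.1623
z = (x̄−μ₀)/SE = (44.6−48)/3.1623 = -1.0752

test statistic = -1.075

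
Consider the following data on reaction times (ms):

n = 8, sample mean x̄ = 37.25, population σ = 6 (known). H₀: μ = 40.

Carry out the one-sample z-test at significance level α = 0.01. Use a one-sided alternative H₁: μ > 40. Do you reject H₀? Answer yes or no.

reject H₀: no

SE = σ/√n = 6/√8 = 2.1213
z = (x̄−μ₀)/SE = (37.25−40)/2.1213 = -1.2964
p-value (one-sided, H₁ greater) = 0.90257
At α=0.01: p ≥ α → fail to reject H₀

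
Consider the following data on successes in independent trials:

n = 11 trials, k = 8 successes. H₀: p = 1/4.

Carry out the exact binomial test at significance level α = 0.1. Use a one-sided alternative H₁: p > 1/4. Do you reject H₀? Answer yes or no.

reject H₀: yes

Exact binomial: n=11, k=8, p₀=1/4=0.2500
P(X≥8) from Σ C(n,i)·p₀^i·(1−p₀)^(n−i)
p-value (one-sided, H₁ greater) = 0.00119
At α=0.1: p < α → reject H₀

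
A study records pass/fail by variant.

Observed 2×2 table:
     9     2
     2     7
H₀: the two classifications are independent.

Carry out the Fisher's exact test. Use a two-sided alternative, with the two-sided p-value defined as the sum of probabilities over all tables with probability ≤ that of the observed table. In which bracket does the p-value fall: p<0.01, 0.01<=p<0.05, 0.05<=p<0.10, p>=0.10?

Margins: r₁=11, r₂=9, c₁=11, c₂=9, n=20
p_obs = C(11,9)·C(9,2)/C(20,11); sum pmf over tables with pmf ≤ p_obs
p-value (two-sided) = 0.02155
→ bracket: 0.01<=p<0.05

p-value bracket: 0.01<=p<0.05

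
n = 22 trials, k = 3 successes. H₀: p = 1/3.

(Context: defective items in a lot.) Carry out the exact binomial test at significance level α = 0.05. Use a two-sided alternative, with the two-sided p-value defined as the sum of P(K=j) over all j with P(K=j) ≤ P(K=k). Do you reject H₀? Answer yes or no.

reject H₀: no

Exact binomial: n=22, k=3, p₀=1/3=0.3333
P(X=j) = C(n,j)·p₀^j·(1−p₀)^(n−j); p = Σ P(X=j) over j with P(X=j) ≤ P(X=3)
p-value (two-sided) = 0.06776
At α=0.05: p ≥ α → fail to reject H₀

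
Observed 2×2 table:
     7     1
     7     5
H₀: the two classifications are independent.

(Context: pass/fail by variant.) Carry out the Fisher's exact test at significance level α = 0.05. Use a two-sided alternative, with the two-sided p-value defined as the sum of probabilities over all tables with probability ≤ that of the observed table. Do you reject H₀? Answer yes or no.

Margins: r₁=8, r₂=12, c₁=14, c₂=6, n=20
p_obs = C(8,7)·C(12,7)/C(20,14); sum pmf over tables with pmf ≤ p_obs
p-value (two-sided) = 0.32456
At α=0.05: p ≥ α → fail to reject H₀

reject H₀: no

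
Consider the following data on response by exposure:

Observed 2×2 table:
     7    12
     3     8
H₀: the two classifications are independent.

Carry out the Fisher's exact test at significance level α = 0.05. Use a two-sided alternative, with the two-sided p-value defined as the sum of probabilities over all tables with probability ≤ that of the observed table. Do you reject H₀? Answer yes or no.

Margins: r₁=19, r₂=11, c₁=10, c₂=20, n=30
p_obs = C(19,7)·C(11,3)/C(30,10); sum pmf over tables with pmf ≤ p_obs
p-value (two-sided) = 0.70200
At α=0.05: p ≥ α → fail to reject H₀

reject H₀: no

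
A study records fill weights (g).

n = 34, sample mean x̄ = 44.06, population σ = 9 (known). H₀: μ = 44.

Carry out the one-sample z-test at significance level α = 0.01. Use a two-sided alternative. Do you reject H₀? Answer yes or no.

reject H₀: no

SE = σ/√n = 9/√34 = 1.5435
z = (x̄−μ₀)/SE = (44.06−44)/1.5435 = 0.0389
p-value (two-sided) = 0.96899
At α=0.01: p ≥ α → fail to reject H₀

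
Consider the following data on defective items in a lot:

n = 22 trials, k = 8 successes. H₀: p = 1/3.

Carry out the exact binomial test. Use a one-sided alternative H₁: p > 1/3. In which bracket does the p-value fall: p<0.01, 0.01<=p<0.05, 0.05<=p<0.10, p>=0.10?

p-value bracket: p>=0.10

Exact binomial: n=22, k=8, p₀=1/3=0.3333
P(X≥8) from Σ C(n,i)·p₀^i·(1−p₀)^(n−i)
p-value (one-sided, H₁ greater) = 0.45995
→ bracket: p>=0.10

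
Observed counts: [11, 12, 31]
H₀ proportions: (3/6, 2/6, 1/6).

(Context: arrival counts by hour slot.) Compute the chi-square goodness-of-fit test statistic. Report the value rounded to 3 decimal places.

n = 54; E_i = n·p_i = [27.00, 18.00, 9.00]
χ² = (11−27.00)²/27.00 + (12−18.00)²/18.00 + (31−9.00)²/9.00 = 65.2593
df = 2

test statistic = 65.259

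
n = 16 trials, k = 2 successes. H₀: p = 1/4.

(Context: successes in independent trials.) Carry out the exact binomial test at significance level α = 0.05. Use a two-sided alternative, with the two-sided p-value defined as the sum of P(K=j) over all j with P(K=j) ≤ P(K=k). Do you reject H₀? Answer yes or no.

Exact binomial: n=16, k=2, p₀=1/4=0.2500
P(X=j) = C(n,j)·p₀^j·(1−p₀)^(n−j); p = Σ P(X=j) over j with P(X=j) ≤ P(X=2)
p-value (two-sided) = 0.38677
At α=0.05: p ≥ α → fail to reject H₀

reject H₀: no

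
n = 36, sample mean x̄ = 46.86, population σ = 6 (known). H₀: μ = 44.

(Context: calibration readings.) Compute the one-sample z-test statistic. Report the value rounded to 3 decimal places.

test statistic = 2.860

SE = σ/√n = 6/√36 = 1.0000
z = (x̄−μ₀)/SE = (46.86−44)/1.0000 = 2.8600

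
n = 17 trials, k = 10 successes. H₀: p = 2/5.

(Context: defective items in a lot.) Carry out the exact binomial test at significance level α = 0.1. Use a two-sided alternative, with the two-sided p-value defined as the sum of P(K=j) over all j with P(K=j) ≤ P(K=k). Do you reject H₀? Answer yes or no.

reject H₀: no

Exact binomial: n=17, k=10, p₀=2/5=0.4000
P(X=j) = C(n,j)·p₀^j·(1−p₀)^(n−j); p = Σ P(X=j) over j with P(X=j) ≤ P(X=10)
p-value (two-sided) = 0.13832
At α=0.1: p ≥ α → fail to reject H₀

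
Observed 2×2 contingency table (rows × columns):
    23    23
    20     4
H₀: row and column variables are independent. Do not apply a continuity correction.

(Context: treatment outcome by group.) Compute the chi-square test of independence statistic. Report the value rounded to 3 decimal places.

test statistic = 7.396

Row totals [46, 24], col totals [43, 27], n=70
χ² = (23−28.26)²/28.26 + (23−17.74)²/17.74 + (20−14.74)²/14.74 + (4−9.26)²/9.26 = 7.3959
df = 1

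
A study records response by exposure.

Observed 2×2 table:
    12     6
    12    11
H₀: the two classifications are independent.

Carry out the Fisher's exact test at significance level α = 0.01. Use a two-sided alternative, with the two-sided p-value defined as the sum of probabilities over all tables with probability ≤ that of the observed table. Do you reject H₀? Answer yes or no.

reject H₀: no

Margins: r₁=18, r₂=23, c₁=24, c₂=17, n=41
p_obs = C(18,12)·C(23,12)/C(41,24); sum pmf over tables with pmf ≤ p_obs
p-value (two-sided) = 0.52391
At α=0.01: p ≥ α → fail to reject H₀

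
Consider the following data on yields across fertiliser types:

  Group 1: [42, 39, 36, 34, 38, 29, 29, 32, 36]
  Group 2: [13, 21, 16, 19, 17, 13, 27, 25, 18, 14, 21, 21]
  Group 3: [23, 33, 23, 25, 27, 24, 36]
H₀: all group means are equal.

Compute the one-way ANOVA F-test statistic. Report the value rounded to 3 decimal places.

test statistic = 31.638

Group means [35.00, 18.75, 27.29], grand mean 26.107
SSB = Σnᵢ(x̄ᵢ−x̄)² = 1371.000; SSW = ΣΣ(x−x̄ᵢ)² = 541.679
MSB = 1371.000/2 = 685.5000; MSW = 541.679/25 = 21.6671
F = MSB/MSW = 31.6378
df = (2, 25)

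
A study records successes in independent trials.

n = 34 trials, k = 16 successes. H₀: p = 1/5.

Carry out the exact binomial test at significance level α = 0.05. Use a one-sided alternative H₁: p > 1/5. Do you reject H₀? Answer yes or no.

reject H₀: yes

Exact binomial: n=34, k=16, p₀=1/5=0.2000
P(X≥16) from Σ C(n,i)·p₀^i·(1−p₀)^(n−i)
p-value (one-sided, H₁ greater) = 0.00035
At α=0.05: p < α → reject H₀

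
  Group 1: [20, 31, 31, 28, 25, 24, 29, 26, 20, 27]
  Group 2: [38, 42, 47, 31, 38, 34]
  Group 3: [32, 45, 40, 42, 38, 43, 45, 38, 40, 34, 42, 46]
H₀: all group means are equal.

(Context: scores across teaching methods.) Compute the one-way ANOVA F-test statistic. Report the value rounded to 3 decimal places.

Group means [26.10, 38.33, 40.42], grand mean 34.857
SSB = Σnᵢ(x̄ᵢ−x̄)² = 1210.279; SSW = ΣΣ(x−x̄ᵢ)² = 511.150
MSB = 1210.279/2 = 605.1393; MSW = 511.150/25 = 20.4460
F = MSB/MSW = 29.5970
df = (2, 25)

test statistic = 29.597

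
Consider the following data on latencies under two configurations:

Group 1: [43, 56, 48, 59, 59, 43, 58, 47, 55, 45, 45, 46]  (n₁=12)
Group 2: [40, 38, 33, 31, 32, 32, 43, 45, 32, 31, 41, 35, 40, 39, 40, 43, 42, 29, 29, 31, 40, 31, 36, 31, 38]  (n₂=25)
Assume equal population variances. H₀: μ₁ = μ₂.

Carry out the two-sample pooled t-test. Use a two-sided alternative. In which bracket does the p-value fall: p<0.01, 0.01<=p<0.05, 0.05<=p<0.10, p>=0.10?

x̄₁=50.333, s₁=6.485, n₁=12
x̄₂=36.080, s₂=5.008, n₂=25
s_p² = [11·6.485² + 24·5.008²]/35 = 30.4145
SE = √(s_p²·(1/12+1/25)) = 1.9368
t = (50.333−36.080)/1.9368 = 7.3593
df = 35
p-value (two-sided) = 0.00000
→ bracket: p<0.01

p-value bracket: p<0.01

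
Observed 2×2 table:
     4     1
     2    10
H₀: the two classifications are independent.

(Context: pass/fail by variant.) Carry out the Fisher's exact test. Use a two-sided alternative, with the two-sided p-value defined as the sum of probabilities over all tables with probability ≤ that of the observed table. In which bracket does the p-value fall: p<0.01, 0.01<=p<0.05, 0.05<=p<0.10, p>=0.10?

p-value bracket: 0.01<=p<0.05

Margins: r₁=5, r₂=12, c₁=6, c₂=11, n=17
p_obs = C(5,4)·C(12,2)/C(17,6); sum pmf over tables with pmf ≤ p_obs
p-value (two-sided) = 0.02763
→ bracket: 0.01<=p<0.05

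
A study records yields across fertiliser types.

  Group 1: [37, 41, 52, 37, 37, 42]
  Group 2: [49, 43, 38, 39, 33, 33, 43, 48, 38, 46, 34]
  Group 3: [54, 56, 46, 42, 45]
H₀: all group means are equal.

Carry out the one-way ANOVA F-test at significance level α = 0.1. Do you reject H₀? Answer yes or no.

Group means [41.00, 40.36, 48.60], grand mean 42.409
SSB = Σnᵢ(x̄ᵢ−x̄)² = 249.573; SSW = ΣΣ(x−x̄ᵢ)² = 657.745
MSB = 249.573/2 = 124.7864; MSW = 657.745/19 = 34.6182
F = MSB/MSW = 3.6046
df = (2, 19)
p-value (upper-tail) = 0.04708
At α=0.1: p < α → reject H₀

reject H₀: yes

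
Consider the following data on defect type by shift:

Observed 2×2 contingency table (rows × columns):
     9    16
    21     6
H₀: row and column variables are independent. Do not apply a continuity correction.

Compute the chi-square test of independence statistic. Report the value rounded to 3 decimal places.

test statistic = 9.282

Row totals [25, 27], col totals [30, 22], n=52
χ² = (9−14.42)²/14.42 + (16−10.58)²/10.58 + (21−15.58)²/15.58 + (6−11.42)²/11.42 = 9.2823
df = 1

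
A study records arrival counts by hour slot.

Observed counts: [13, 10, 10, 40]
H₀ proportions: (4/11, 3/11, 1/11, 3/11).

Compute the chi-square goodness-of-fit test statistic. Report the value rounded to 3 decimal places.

test statistic = 33.823

n = 73; E_i = n·p_i = [26.55, 19.91, 6.64, 19.91]
χ² = (13−26.55)²/26.55 + (10−19.91)²/19.91 + (10−6.64)²/6.64 + (40−19.91)²/19.91 = 33.8231
df = 3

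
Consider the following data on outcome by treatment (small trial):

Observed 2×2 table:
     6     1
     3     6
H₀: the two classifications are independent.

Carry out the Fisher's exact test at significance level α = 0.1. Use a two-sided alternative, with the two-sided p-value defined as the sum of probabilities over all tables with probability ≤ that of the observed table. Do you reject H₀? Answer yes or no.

reject H₀: yes

Margins: r₁=7, r₂=9, c₁=9, c₂=7, n=16
p_obs = C(7,6)·C(9,3)/C(16,9); sum pmf over tables with pmf ≤ p_obs
p-value (two-sided) = 0.06014
At α=0.1: p < α → reject H₀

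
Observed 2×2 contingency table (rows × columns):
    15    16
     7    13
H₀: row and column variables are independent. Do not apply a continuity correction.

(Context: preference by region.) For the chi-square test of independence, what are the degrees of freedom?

degrees of freedom = 1

df = (r−1)(c−1) = (2−1)·(2−1) = 1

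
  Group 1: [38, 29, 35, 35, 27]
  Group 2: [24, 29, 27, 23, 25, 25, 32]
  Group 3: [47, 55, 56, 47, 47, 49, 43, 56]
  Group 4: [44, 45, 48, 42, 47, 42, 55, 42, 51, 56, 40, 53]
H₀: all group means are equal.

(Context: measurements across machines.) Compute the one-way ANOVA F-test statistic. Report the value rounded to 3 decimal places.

test statistic = 41.629

Group means [32.80, 26.43, 50.00, 47.08], grand mean 41.062
SSB = Σnᵢ(x̄ᵢ−x̄)² = 2914.444; SSW = ΣΣ(x−x̄ᵢ)² = 653.431
MSB = 2914.444/3 = 971.4813; MSW = 653.431/28 = 23.3368
F = MSB/MSW = 41.6287
df = (3, 28)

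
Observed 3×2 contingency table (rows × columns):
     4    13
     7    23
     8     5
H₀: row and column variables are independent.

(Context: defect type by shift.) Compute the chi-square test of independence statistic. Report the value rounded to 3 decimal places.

Row totals [17, 30, 13], col totals [19, 41], n=60
χ² = (4−5.38)²/5.38 + (13−11.62)²/11.62 + (7−9.50)²/9.50 + (23−20.50)²/20.50 + (8−4.12)²/4.12 + (5−8.88)²/8.88 = 6.8438
df = 2

test statistic = 6.844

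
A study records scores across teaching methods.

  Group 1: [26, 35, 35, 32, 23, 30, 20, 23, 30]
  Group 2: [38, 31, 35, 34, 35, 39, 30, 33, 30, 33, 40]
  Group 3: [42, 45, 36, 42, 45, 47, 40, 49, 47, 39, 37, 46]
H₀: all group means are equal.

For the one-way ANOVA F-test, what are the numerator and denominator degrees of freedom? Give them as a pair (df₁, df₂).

degrees of freedom = [2, 29]

k = 3 groups, N = 32 total
df = (k−1, N−k) = (3−1, 32−3) = (2, 29)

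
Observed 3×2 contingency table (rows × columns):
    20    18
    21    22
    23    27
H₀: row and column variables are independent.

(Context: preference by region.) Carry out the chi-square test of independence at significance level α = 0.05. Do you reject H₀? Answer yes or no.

Row totals [38, 43, 50], col totals [64, 67], n=131
χ² = (20−18.56)²/18.56 + (18−19.44)²/19.44 + (21−21.01)²/21.01 + (22−21.99)²/21.99 + (23−24.43)²/24.43 + (27−25.57)²/25.57 = 0.3800
df = 2
p-value (upper-tail) = 0.82695
At α=0.05: p ≥ α → fail to reject H₀

reject H₀: no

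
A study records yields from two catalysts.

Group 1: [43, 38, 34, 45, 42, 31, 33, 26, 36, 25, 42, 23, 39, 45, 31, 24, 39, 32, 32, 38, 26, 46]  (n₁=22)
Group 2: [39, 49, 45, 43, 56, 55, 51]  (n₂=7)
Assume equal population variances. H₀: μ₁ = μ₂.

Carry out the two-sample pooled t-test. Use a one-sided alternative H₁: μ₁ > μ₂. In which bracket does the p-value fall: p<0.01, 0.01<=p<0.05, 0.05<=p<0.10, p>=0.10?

p-value bracket: p>=0.10

x̄₁=35.000, s₁=7.290, n₁=22
x̄₂=48.286, s₂=6.291, n₂=7
s_p² = [21·7.290² + 6·6.291²]/27 = 50.1270
SE = √(s_p²·(1/22+1/7)) = 3.0724
t = (35.000−48.286)/3.0724 = -4.3242
df = 27
p-value (one-sided, H₁ greater) = 0.99991
→ bracket: p>=0.10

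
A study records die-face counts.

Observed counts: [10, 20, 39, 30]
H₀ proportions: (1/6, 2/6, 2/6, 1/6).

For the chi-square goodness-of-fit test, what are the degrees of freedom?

df = k − 1 = 4 − 1 = 3

degrees of freedom = 3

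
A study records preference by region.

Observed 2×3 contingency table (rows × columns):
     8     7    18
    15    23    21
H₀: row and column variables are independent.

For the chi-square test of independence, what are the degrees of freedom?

degrees of freedom = 2

df = (r−1)(c−1) = (2−1)·(3−1) = 2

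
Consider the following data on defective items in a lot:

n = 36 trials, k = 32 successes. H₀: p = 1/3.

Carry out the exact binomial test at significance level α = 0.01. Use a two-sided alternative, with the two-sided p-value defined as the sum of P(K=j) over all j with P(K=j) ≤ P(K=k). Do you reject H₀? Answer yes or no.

reject H₀: yes

Exact binomial: n=36, k=32, p₀=1/3=0.3333
P(X=j) = C(n,j)·p₀^j·(1−p₀)^(n−j); p = Σ P(X=j) over j with P(X=j) ≤ P(X=32)
p-value (two-sided) = 0.00000
At α=0.01: p < α → reject H₀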